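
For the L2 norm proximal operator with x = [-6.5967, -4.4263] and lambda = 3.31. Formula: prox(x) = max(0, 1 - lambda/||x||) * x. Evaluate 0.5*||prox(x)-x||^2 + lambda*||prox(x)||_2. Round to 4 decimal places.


Step 1: Compute ||x||.
||x|| = 7.9441
Step 2: Compute scaling factor.
scale = max(0, 1 - 3.31/7.9441) = 0.5833
Step 3: prox(x) = [-3.8481, -2.582]
||prox(x)|| = 4.6341
Step 4: Proximal objective.
0.5*||prox-x||^2 = 5.4781
lambda*||prox|| = 15.3389
Total = 20.8169


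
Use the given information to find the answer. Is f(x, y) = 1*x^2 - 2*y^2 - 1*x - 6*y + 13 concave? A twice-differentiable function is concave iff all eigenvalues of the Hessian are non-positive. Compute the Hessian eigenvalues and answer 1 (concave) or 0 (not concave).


The Hessian of f(x,y) = 1*x^2 - 2*y^2 - 1*x - 6*y + 13 is:
H = [[2, 0], [0, -4]]
Trace = 2 - 4 = -2
Determinant = 2*-4 - (0)^2 = -8
Discriminant = (-2)^2 - 4*-8 = 36.0
Eigenvalues: lambda_1 = -4.0, lambda_2 = 2.0
The function is not concave.

0


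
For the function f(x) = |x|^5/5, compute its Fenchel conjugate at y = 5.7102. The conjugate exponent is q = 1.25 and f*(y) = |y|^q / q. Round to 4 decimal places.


The conjugate exponent q satisfies 1/p + 1/q = 1.
p = 5, so q = 5/(5 - 1) = 1.25
|y|^q = 5.7102^1.25 = 8.827
f*(5.7102) = 8.827 / 1.25 = 7.0616


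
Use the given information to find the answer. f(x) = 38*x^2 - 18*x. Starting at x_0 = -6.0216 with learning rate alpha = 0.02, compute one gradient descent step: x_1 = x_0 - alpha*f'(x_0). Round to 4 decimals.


We compute the gradient at x_0 and apply the update.
f'(x) = 76*x - 18
f'(-6.0216) = 76*-6.0216 - 18 = -475.6416
x_1 = -6.0216 - 0.02*-475.6416 = 3.4912


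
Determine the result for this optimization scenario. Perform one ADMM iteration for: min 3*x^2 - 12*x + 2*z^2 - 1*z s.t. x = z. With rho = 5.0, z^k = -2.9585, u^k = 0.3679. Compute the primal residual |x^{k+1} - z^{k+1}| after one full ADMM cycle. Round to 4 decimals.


ADMM iteration with rho = 5.0, z^k = -2.9585, u^k = 0.3679
Step 1: x-update.
Minimize 3*x^2 - 12*x + (5.0/2)*(x + 2.9585 + 0.3679)^2
FOC: (2*3 + 5.0)*x = 12 + 5.0*(-2.9585 - 0.3679)
x^{k+1} = -0.4211
Step 2: z-update.
Minimize 2*z^2 - 1*z + (5.0/2)*(-0.4211 - z + 0.3679)^2
FOC: (2*2 + 5.0)*z = 1 + 5.0*(-0.4211 + 0.3679)
z^{k+1} = 0.0816
Step 3: u-update.
u^{k+1} = 0.3679 - 0.4211 - 0.0816 = -0.1348
Step 4: Primal residual = |-0.4211 - 0.0816| = 0.5027


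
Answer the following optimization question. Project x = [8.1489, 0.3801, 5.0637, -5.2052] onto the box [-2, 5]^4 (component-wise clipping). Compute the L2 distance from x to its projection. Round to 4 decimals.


Project each component onto [-2, 5].
clip(8.1489) = 5.0, clip(0.3801) = 0.3801, clip(5.0637) = 5.0, clip(-5.2052) = -2.0
Projection = [5.0, 0.3801, 5.0, -2.0]
Squared diffs: [9.9156, 0.0, 0.0041, 10.2733]
Distance = sqrt(20.193) = 4.4937


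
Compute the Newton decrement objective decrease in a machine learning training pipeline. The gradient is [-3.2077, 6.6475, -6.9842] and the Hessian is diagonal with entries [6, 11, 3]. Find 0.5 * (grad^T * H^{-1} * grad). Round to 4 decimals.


Step 1: H is diagonal, so H^(-1) * g = [-0.5346, 0.6043, -2.3281].
Step 2: g^T H^(-1) g = sum_i g_i^2 / H_ii
  = (-3.2077)^2/6 + (6.6475)^2/11 + (-6.9842)^2/3
  = 1.7149 + 4.0172 + 16.2597 = 21.9918
Step 3: Objective decrease = 0.5 * g^T H^(-1) g = 10.9959


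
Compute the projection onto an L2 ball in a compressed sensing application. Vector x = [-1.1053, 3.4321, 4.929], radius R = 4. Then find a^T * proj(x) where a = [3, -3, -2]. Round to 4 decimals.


Step 1: Compute ||x|| (intermediates to 6 decimals).
||x|| = sqrt((-1.1053)^2 + 3.4321^2 + 4.929^2) = 6.107048
Step 2: Project.
Since ||x|| > R, scale = R/||x|| = 4/6.107048 = 0.654981, proj(x) = scale * x
proj(x) = [-0.72395, 2.24796, 3.228401]
Step 3: Dot product.
a^T * proj(x) = 3*(-0.72395) - 3*2.24796 - 2*3.228401 = -15.3725


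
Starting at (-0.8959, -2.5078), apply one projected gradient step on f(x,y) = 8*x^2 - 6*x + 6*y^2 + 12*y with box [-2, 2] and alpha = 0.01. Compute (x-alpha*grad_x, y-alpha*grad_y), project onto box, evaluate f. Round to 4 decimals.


Step 1: Compute gradient at (-0.8959, -2.5078).
grad_x = 2*8*-0.8959 - 6 = -20.3344
grad_y = 2*6*-2.5078 + 12 = -18.0936
Step 2: Gradient step.
x_raw = -0.8959 - 0.01*-20.3344 = -0.6926
y_raw = -2.5078 - 0.01*-18.0936 = -2.3269
Step 3: Project onto [-2, 2].
x_proj = clip(-0.6926) = -0.6926
y_proj = clip(-2.3269) = -2.0
Step 4: Evaluate f.
f(-0.6926, -2.0) = 7.9924


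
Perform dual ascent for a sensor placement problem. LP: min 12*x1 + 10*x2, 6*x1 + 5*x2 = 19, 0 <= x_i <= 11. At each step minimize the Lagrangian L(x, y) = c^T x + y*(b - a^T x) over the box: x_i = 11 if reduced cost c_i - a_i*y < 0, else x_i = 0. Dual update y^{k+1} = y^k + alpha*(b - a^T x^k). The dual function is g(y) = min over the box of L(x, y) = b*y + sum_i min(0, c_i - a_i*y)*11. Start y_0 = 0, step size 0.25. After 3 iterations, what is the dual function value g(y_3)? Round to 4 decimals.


Dual ascent for LP: min 12*x1 + 10*x2, 6*x1 + 5*x2 = 19, 0 <= x_i <= 11
Step 1: y^k = 0.0, reduced costs: (12.0, 10.0)
  x^k = (0.0, 0.0), subgradient = b - a^T x = 19.0
  y^{k+1} = 0.0 + 0.25*19.0 = 4.75
Step 2: y^k = 4.75, reduced costs: (-16.5, -13.75)
  x^k = (11.0, 11.0), subgradient = b - a^T x = -102.0
  y^{k+1} = 4.75 + 0.25*-102.0 = -20.75
Step 3: y^k = -20.75, reduced costs: (136.5, 113.75)
  x^k = (0.0, 0.0), subgradient = b - a^T x = 19.0
  y^{k+1} = -20.75 + 0.25*19.0 = -16.0
Dual objective at y_3 = -16.0: reduced costs (108.0, 90.0), box minimizer x = (0.0, 0.0)
g(y_3) = b*y + (c1 - a1*y)*x1 + (c2 - a2*y)*x2 = 19*(-16.0) + 108.0*0.0 + 90.0*0.0 = -304.0 + 0.0 + 0.0 = -304.0


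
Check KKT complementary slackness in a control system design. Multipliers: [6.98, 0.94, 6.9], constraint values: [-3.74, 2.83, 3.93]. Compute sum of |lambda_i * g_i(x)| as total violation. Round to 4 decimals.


KKT complementary slackness check:
lambda_1 * g_1 = 6.98 * -3.74 = -26.1052
lambda_2 * g_2 = 0.94 * 2.83 = 2.6602
lambda_3 * g_3 = 6.9 * 3.93 = 27.117
Total violation = 26.1052 + 2.6602 + 27.117 = 55.8824


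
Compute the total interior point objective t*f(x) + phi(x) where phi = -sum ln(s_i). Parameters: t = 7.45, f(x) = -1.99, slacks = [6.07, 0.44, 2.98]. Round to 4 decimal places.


Step 1: Compute log-barrier.
ln values: [1.8034, -0.821, 1.0919]
phi = -(1.8034 - 0.821 + 1.0919) = -2.0743
Step 2: Compute augmented objective.
t*f(x) = 7.45*-1.99 = -14.8255
Total = -14.8255 - 2.0743 = -16.8998


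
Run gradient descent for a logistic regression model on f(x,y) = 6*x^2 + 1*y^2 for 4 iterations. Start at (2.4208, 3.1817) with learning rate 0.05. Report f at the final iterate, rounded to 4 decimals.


Gradient descent on f(x,y) = 6*x^2 + 1*y^2.
Starting point: (2.4208, 3.1817), alpha = 0.05
Step 1: grad_x = 2*6*2.4208 = 29.0496, grad_y = 2*1*3.1817 = 6.3634
  x_1 = 2.4208 - 0.05*29.0496 = 0.9683
  y_1 = 3.1817 - 0.05*6.3634 = 2.8635
Step 2: grad_x = 2*6*0.9683 = 11.6198, grad_y = 2*1*2.8635 = 5.7271
  x_2 = 0.9683 - 0.05*11.6198 = 0.3873
  y_2 = 2.8635 - 0.05*5.7271 = 2.5772
Step 3: grad_x = 2*6*0.3873 = 4.6479, grad_y = 2*1*2.5772 = 5.1544
  x_3 = 0.3873 - 0.05*4.6479 = 0.1549
  y_3 = 2.5772 - 0.05*5.1544 = 2.3195
Step 4: grad_x = 2*6*0.1549 = 1.8592, grad_y = 2*1*2.3195 = 4.6389
  x_4 = 0.1549 - 0.05*1.8592 = 0.062
  y_4 = 2.3195 - 0.05*4.6389 = 2.0875
f(0.062, 2.0875) = 6*0.062^2 + 1*2.0875^2 = 4.3808


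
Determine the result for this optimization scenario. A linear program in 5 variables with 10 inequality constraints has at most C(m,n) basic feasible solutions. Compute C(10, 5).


Each vertex corresponds to some choice of n active constraints out of m, so the number of vertices is at most C(m, n) = m! / (n!(m-n)!).
m = 10, n = 5
Numerator: 10 * 9 * 8 * 7 * 6
Denominator: 5! = 120
C(10, 5) = 252


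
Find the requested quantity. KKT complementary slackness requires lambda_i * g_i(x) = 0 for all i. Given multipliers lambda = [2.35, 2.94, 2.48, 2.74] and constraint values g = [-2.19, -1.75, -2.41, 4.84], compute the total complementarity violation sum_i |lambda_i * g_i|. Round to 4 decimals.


KKT complementary slackness check:
lambda_1 * g_1 = 2.35 * -2.19 = -5.1465
lambda_2 * g_2 = 2.94 * -1.75 = -5.145
lambda_3 * g_3 = 2.48 * -2.41 = -5.9768
lambda_4 * g_4 = 2.74 * 4.84 = 13.2616
Total violation = 5.1465 + 5.145 + 5.9768 + 13.2616 = 29.5299


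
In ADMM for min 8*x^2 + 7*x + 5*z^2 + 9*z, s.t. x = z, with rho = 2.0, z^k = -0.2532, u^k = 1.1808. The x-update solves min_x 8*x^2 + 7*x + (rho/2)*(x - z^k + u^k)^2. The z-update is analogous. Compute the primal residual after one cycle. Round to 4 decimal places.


ADMM iteration with rho = 2.0, z^k = -0.2532, u^k = 1.1808
Step 1: x-update.
Minimize 8*x^2 + 7*x + (2.0/2)*(x + 0.2532 + 1.1808)^2
FOC: (2*8 + 2.0)*x = -7 + 2.0*(-0.2532 - 1.1808)
x^{k+1} = -0.5482
Step 2: z-update.
Minimize 5*z^2 + 9*z + (2.0/2)*(-0.5482 - z + 1.1808)^2
FOC: (2*5 + 2.0)*z = -9 + 2.0*(-0.5482 + 1.1808)
z^{k+1} = -0.6446
Step 3: u-update.
u^{k+1} = 1.1808 - 0.5482 + 0.6446 = 1.2771
Step 4: Primal residual = |-0.5482 + 0.6446| = 0.0963


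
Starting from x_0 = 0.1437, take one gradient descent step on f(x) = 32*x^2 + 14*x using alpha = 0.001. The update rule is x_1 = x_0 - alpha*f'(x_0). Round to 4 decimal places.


We compute the gradient at x_0 and apply the update.
f'(x) = 64*x + 14
f'(0.1437) = 64*0.1437 + 14 = 23.1968
x_1 = 0.1437 - 0.001*23.1968 = 0.1205


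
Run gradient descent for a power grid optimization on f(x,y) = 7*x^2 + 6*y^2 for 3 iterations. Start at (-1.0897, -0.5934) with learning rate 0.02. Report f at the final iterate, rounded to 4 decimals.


Gradient descent on f(x,y) = 7*x^2 + 6*y^2.
Starting point: (-1.0897, -0.5934), alpha = 0.02
Step 1: grad_x = 2*7*-1.0897 = -15.2558, grad_y = 2*6*-0.5934 = -7.1208
  x_1 = -1.0897 - 0.02*-15.2558 = -0.7846
  y_1 = -0.5934 - 0.02*-7.1208 = -0.451
Step 2: grad_x = 2*7*-0.7846 = -10.9842, grad_y = 2*6*-0.451 = -5.4118
  x_2 = -0.7846 - 0.02*-10.9842 = -0.5649
  y_2 = -0.451 - 0.02*-5.4118 = -0.3427
Step 3: grad_x = 2*7*-0.5649 = -7.9086, grad_y = 2*6*-0.3427 = -4.113
  x_3 = -0.5649 - 0.02*-7.9086 = -0.4067
  y_3 = -0.3427 - 0.02*-4.113 = -0.2605
f(-0.4067, -0.2605) = 7*(-0.4067)^2 + 6*(-0.2605)^2 = 1.5651


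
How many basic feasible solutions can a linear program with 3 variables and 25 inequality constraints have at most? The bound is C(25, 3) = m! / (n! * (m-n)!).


Each vertex corresponds to some choice of n active constraints out of m, so the number of vertices is at most C(m, n) = m! / (n!(m-n)!).
m = 25, n = 3
Numerator: 25 * 24 * 23
Denominator: 3! = 6
C(25, 3) = 2300


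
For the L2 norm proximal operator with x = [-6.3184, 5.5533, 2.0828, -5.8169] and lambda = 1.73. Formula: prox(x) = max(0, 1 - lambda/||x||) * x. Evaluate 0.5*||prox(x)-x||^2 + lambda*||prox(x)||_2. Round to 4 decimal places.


Step 1: Compute ||x||.
||x|| = 10.4372
Step 2: Compute scaling factor.
scale = max(0, 1 - 1.73/10.4372) = 0.8342
Step 3: prox(x) = [-5.2711, 4.6328, 1.7376, -4.8527]
||prox(x)|| = 8.7072
Step 4: Proximal objective.
0.5*||prox-x||^2 = 1.4965
lambda*||prox|| = 15.0635
Total = 16.56


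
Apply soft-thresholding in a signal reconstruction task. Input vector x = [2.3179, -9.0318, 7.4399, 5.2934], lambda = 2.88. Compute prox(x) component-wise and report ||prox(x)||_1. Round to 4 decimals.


Soft-thresholding with lambda = 2.88:
prox(2.3179) = sign(2.3179)*max(|2.3179| - 2.88, 0) = 0.0
prox(-9.0318) = sign(-9.0318)*max(|-9.0318| - 2.88, 0) = -6.1518
prox(7.4399) = sign(7.4399)*max(|7.4399| - 2.88, 0) = 4.5599
prox(5.2934) = sign(5.2934)*max(|5.2934| - 2.88, 0) = 2.4134
prox(x) = [0.0, -6.1518, 4.5599, 2.4134]
||prox(x)||_1 = 0.0 + 6.1518 + 4.5599 + 2.4134 = 13.1251


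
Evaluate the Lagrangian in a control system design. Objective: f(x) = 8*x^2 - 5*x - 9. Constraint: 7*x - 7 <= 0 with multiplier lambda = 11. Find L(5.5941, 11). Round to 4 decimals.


Step 1: Evaluate f(x).
f(5.5941) = 8*5.5941^2 - 5*5.5941 - 9 = 213.3811
Step 2: Evaluate g(x).
g(5.5941) = 7*5.5941 - 7 = 32.1587
Step 3: Compute Lagrangian.
L = 213.3811 + 11*32.1587 = 567.1268


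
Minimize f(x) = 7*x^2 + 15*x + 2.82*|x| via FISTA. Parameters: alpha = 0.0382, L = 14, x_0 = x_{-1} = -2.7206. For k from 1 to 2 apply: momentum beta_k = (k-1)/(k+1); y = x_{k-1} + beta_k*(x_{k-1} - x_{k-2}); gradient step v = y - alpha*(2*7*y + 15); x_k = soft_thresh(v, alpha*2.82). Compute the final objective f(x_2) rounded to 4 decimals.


FISTA on f(x) = 7*x^2 + 15*x + 2.82*|x|
L = 14, alpha = 0.0382
Iteration 1: beta = 0.0, y = -2.7206 + 0.0*(-2.7206 + 2.7206) = -2.7206
  grad(y) = -23.0884, v = y - alpha*grad = -1.8386
  prox(v) = soft_thresh(-1.8386, 0.1077) = -1.7309
Iteration 2: beta = 0.3333, y = -1.7309 + 0.3333*(-1.7309 + 2.7206) = -1.401
  grad(y) = -4.614, v = y - alpha*grad = -1.2247
  prox(v) = soft_thresh(-1.2247, 0.1077) = -1.117
f(x_2) = 7*(-1.117)^2 + 15*(-1.117) + 2.82*|-1.117| = -4.8712


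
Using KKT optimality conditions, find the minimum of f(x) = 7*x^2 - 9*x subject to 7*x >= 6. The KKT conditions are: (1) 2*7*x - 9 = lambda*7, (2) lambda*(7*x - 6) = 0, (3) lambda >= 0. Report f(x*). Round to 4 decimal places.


Step 1: Try lambda = 0 (constraint inactive).
x_unc = 9/(2*7) = 0.6429
Check: 7*0.6429 = 4.5003 < 6 -- violated!
Step 2: Constraint must be active: 7*x = 6
x* = 6/7 = 0.8571 (rounded; the exact value 6/7 is used below)
lambda = (2*7*(6/7) - 9)/7 = 0.4286
Step 3: Compute optimal value.
f(x*) = 7*(6/7)^2 - 9*(6/7) = -2.5714


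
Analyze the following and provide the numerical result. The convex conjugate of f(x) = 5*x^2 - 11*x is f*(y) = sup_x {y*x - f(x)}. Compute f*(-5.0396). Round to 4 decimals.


f*(y) = sup_x {y*x - a*x^2 - b*x} = sup_x {(y-b)*x - a*x^2}
FOC: (y - b) - 2a*x = 0 => x* = (y - b)/(2a)
x* = (-5.0396 + 11)/(2*5) = 0.596
f*(-5.0396) = (y-b)^2/(4a) = (-5.0396 + 11)^2/(4*5)
= 35.5264/20 = 1.7763


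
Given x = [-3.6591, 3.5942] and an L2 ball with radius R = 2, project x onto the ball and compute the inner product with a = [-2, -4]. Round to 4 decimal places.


Step 1: Compute ||x|| (intermediates to 6 decimals).
||x|| = sqrt((-3.6591)^2 + 3.5942^2) = 5.129063
Step 2: Project.
Since ||x|| > R, scale = R/||x|| = 2/5.129063 = 0.389935, proj(x) = scale * x
proj(x) = [-1.426811, 1.401504]
Step 3: Dot product.
a^T * proj(x) = -2*(-1.426811) - 4*1.401504 = -2.7524


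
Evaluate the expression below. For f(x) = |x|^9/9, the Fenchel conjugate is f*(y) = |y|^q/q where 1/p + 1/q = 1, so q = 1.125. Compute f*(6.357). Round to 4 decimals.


The conjugate exponent q satisfies 1/p + 1/q = 1.
p = 9, so q = 9/(9 - 1) = 1.125
|y|^q = 6.357^1.125 = 8.0105
f*(6.357) = 8.0105 / 1.125 = 7.1204


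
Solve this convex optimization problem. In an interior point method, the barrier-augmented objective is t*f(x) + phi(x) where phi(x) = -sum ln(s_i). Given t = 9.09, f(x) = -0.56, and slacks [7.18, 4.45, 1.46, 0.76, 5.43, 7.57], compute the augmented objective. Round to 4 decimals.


Step 1: Compute log-barrier.
ln values: [1.9713, 1.4929, 0.3784, -0.2744, 1.6919, 2.0242]
phi = -(1.9713 + 1.4929 + 0.3784 - 0.2744 + 1.6919 + 2.0242) = -7.2843
Step 2: Compute augmented objective.
t*f(x) = 9.09*-0.56 = -5.0904
Total = -5.0904 - 7.2843 = -12.3747


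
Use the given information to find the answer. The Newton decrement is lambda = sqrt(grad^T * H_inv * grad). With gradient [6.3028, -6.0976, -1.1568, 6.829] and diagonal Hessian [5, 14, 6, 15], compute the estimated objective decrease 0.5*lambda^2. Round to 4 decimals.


Step 1: H is diagonal, so H^(-1) * g = [1.2606, -0.4355, -0.1928, 0.4553].
Step 2: g^T H^(-1) g = sum_i g_i^2 / H_ii
  = (6.3028)^2/5 + (-6.0976)^2/14 + (-1.1568)^2/6 + (6.829)^2/15
  = 7.9451 + 2.6558 + 0.223 + 3.109 = 13.9329
Step 3: Objective decrease = 0.5 * g^T H^(-1) g = 6.9664


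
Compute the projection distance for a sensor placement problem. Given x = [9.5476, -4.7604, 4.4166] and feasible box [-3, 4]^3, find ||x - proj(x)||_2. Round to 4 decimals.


Project each component onto [-3, 4].
clip(9.5476) = 4.0, clip(-4.7604) = -3.0, clip(4.4166) = 4.0
Projection = [4.0, -3.0, 4.0]
Squared diffs: [30.7759, 3.099, 0.1736]
Distance = sqrt(34.0485) = 5.8351


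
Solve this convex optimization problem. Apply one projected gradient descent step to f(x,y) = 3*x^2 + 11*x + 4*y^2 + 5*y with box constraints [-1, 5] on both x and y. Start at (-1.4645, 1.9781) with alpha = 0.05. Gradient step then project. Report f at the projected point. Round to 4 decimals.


Step 1: Compute gradient at (-1.4645, 1.9781).
grad_x = 2*3*-1.4645 + 11 = 2.213
grad_y = 2*4*1.9781 + 5 = 20.8248
Step 2: Gradient step.
x_raw = -1.4645 - 0.05*2.213 = -1.5752
y_raw = 1.9781 - 0.05*20.8248 = 0.9369
Step 3: Project onto [-1, 5].
x_proj = clip(-1.5752) = -1.0
y_proj = clip(0.9369) = 0.9369
Step 4: Evaluate f.
f(-1.0, 0.9369) = 0.1951


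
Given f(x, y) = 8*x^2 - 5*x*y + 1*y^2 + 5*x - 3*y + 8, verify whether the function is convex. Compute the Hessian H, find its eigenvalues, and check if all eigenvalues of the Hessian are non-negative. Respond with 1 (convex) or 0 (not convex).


The Hessian of f(x,y) = 8*x^2 - 5*x*y + 1*y^2 + 5*x - 3*y + 8 is:
H = [[16, -5], [-5, 2]]
Trace = 16 + 2 = 18
Determinant = 16*2 - (-5)^2 = 7
Discriminant = (18)^2 - 4*7 = 296.0
Eigenvalues: lambda_1 = 0.3977, lambda_2 = 17.6023
The function is convex.

1


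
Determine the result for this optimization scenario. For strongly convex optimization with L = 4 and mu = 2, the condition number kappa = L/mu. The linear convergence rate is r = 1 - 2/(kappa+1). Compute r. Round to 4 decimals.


Step 1: Compute the condition number.
kappa = L/mu = 4/2 = 2.0
Step 2: Compute the convergence rate.
r = 1 - 2/(kappa + 1) = 1 - 2*mu/(L + mu) = (L - mu)/(L + mu) = 2/6 = 0.3333


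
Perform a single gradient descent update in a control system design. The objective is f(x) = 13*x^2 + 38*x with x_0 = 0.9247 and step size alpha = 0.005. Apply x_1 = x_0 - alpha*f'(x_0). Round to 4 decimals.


We compute the gradient at x_0 and apply the update.
f'(x) = 26*x + 38
f'(0.9247) = 26*0.9247 + 38 = 62.0422
x_1 = 0.9247 - 0.005*62.0422 = 0.6145


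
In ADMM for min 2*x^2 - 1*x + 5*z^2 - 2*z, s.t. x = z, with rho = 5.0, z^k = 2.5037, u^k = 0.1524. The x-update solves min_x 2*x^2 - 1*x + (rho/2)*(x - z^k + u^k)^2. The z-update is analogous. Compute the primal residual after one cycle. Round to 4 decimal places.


ADMM iteration with rho = 5.0, z^k = 2.5037, u^k = 0.1524
Step 1: x-update.
Minimize 2*x^2 - 1*x + (5.0/2)*(x - 2.5037 + 0.1524)^2
FOC: (2*2 + 5.0)*x = 1 + 5.0*(2.5037 - 0.1524)
x^{k+1} = 1.4174
Step 2: z-update.
Minimize 5*z^2 - 2*z + (5.0/2)*(1.4174 - z + 0.1524)^2
FOC: (2*5 + 5.0)*z = 2 + 5.0*(1.4174 + 0.1524)
z^{k+1} = 0.6566
Step 3: u-update.
u^{k+1} = 0.1524 + 1.4174 - 0.6566 = 0.9132
Step 4: Primal residual = |1.4174 - 0.6566| = 0.7608


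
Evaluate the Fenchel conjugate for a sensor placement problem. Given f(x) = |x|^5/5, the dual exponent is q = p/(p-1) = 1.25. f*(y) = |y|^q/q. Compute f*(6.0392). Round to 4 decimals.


The conjugate exponent q satisfies 1/p + 1/q = 1.
p = 5, so q = 5/(5 - 1) = 1.25
|y|^q = 6.0392^1.25 = 9.4673
f*(6.0392) = 9.4673 / 1.25 = 7.5738


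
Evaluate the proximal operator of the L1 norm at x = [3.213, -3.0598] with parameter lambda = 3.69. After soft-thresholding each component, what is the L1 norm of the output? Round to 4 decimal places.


Soft-thresholding with lambda = 3.69:
prox(3.213) = sign(3.213)*max(|3.213| - 3.69, 0) = 0.0
prox(-3.0598) = sign(-3.0598)*max(|-3.0598| - 3.69, 0) = 0.0
prox(x) = [0.0, 0.0]
||prox(x)||_1 = 0.0 + 0.0 = 0.0


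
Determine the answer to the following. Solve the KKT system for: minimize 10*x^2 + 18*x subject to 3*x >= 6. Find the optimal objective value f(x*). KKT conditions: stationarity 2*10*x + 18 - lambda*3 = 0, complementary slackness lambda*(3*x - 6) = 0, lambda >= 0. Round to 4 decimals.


Step 1: Try lambda = 0 (constraint inactive).
x_unc = -18/(2*10) = -0.9
Check: 3*-0.9 = -2.7 < 6 -- violated!
Step 2: Constraint must be active: 3*x = 6
x* = 6/3 = 2.0
lambda = (2*10*2.0 + 18)/3 = 19.3333
Step 3: Compute optimal value.
f(x*) = 10*2.0^2 + 18*2.0 = 76.0


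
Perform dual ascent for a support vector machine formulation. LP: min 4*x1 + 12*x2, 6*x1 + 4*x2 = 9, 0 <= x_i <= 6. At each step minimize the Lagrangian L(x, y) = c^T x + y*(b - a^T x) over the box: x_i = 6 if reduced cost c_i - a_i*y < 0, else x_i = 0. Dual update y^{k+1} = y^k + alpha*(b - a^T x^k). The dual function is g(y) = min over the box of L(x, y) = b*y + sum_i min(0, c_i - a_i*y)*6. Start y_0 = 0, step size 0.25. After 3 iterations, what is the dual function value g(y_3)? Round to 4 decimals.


Dual ascent for LP: min 4*x1 + 12*x2, 6*x1 + 4*x2 = 9, 0 <= x_i <= 6
Step 1: y^k = 0.0, reduced costs: (4.0, 12.0)
  x^k = (0.0, 0.0), subgradient = b - a^T x = 9.0
  y^{k+1} = 0.0 + 0.25*9.0 = 2.25
Step 2: y^k = 2.25, reduced costs: (-9.5, 3.0)
  x^k = (6.0, 0.0), subgradient = b - a^T x = -27.0
  y^{k+1} = 2.25 + 0.25*-27.0 = -4.5
Step 3: y^k = -4.5, reduced costs: (31.0, 30.0)
  x^k = (0.0, 0.0), subgradient = b - a^T x = 9.0
  y^{k+1} = -4.5 + 0.25*9.0 = -2.25
Dual objective at y_3 = -2.25: reduced costs (17.5, 21.0), box minimizer x = (0.0, 0.0)
g(y_3) = b*y + (c1 - a1*y)*x1 + (c2 - a2*y)*x2 = 9*(-2.25) + 17.5*0.0 + 21.0*0.0 = -20.25 + 0.0 + 0.0 = -20.25


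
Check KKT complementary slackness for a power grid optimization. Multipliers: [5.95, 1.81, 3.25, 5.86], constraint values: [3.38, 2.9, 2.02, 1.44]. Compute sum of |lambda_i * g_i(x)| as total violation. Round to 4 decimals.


KKT complementary slackness check:
lambda_1 * g_1 = 5.95 * 3.38 = 20.111
lambda_2 * g_2 = 1.81 * 2.9 = 5.249
lambda_3 * g_3 = 3.25 * 2.02 = 6.565
lambda_4 * g_4 = 5.86 * 1.44 = 8.4384
Total violation = 20.111 + 5.249 + 6.565 + 8.4384 = 40.3634


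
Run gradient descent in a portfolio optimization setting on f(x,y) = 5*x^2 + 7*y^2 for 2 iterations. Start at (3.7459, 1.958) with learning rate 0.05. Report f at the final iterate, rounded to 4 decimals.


Gradient descent on f(x,y) = 5*x^2 + 7*y^2.
Starting point: (3.7459, 1.958), alpha = 0.05
Step 1: grad_x = 2*5*3.7459 = 37.459, grad_y = 2*7*1.958 = 27.412
  x_1 = 3.7459 - 0.05*37.459 = 1.873
  y_1 = 1.958 - 0.05*27.412 = 0.5874
Step 2: grad_x = 2*5*1.873 = 18.7295, grad_y = 2*7*0.5874 = 8.2236
  x_2 = 1.873 - 0.05*18.7295 = 0.9365
  y_2 = 0.5874 - 0.05*8.2236 = 0.1762
f(0.9365, 0.1762) = 5*0.9365^2 + 7*0.1762^2 = 4.6023


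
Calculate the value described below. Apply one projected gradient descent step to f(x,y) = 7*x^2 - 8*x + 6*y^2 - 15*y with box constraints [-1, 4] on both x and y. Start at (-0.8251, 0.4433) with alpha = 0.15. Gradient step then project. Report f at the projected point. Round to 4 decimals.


Step 1: Compute gradient at (-0.8251, 0.4433).
grad_x = 2*7*-0.8251 - 8 = -19.5514
grad_y = 2*6*0.4433 - 15 = -9.6804
Step 2: Gradient step.
x_raw = -0.8251 - 0.15*-19.5514 = 2.1076
y_raw = 0.4433 - 0.15*-9.6804 = 1.8954
Step 3: Project onto [-1, 4].
x_proj = clip(2.1076) = 2.1076
y_proj = clip(1.8954) = 1.8954
Step 4: Evaluate f.
f(2.1076, 1.8954) = 7.3572


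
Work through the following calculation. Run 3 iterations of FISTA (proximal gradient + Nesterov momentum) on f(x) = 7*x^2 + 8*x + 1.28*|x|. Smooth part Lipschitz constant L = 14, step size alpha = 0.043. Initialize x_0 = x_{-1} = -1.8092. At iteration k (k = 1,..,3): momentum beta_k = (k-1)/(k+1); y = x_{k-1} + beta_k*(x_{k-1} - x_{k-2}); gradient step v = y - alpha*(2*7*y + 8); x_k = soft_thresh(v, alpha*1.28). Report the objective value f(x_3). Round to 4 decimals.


FISTA on f(x) = 7*x^2 + 8*x + 1.28*|x|
L = 14, alpha = 0.043
Iteration 1: beta = 0.0, y = -1.8092 + 0.0*(-1.8092 + 1.8092) = -1.8092
  grad(y) = -17.3288, v = y - alpha*grad = -1.0641
  prox(v) = soft_thresh(-1.0641, 0.055) = -1.009
Iteration 2: beta = 0.3333, y = -1.009 + 0.3333*(-1.009 + 1.8092) = -0.7423
  grad(y) = -2.3921, v = y - alpha*grad = -0.6394
  prox(v) = soft_thresh(-0.6394, 0.055) = -0.5844
Iteration 3: beta = 0.5, y = -0.5844 + 0.5*(-0.5844 + 1.009) = -0.3721
  grad(y) = 2.7909, v = y - alpha*grad = -0.4921
  prox(v) = soft_thresh(-0.4921, 0.055) = -0.437
f(x_3) = 7*(-0.437)^2 + 8*(-0.437) + 1.28*|-0.437| = -1.5999


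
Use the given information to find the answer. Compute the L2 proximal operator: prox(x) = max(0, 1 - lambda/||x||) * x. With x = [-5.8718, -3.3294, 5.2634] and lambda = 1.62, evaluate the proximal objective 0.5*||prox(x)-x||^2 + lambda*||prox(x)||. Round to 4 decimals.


Step 1: Compute ||x||.
||x|| = 8.5596
Step 2: Compute scaling factor.
scale = max(0, 1 - 1.62/8.5596) = 0.8107
Step 3: prox(x) = [-4.7605, -2.6993, 4.2672]
||prox(x)|| = 6.9396
Step 4: Proximal objective.
0.5*||prox-x||^2 = 1.3122
lambda*||prox|| = 11.2422
Total = 12.5543


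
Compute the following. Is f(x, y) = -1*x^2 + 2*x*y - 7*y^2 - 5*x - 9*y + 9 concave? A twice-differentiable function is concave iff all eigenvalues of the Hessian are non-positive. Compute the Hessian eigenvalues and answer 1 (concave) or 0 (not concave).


The Hessian of f(x,y) = -1*x^2 + 2*x*y - 7*y^2 - 5*x - 9*y + 9 is:
H = [[-2, 2], [2, -14]]
Trace = -2 - 14 = -16
Determinant = -2*-14 - (2)^2 = 24
Discriminant = (-16)^2 - 4*24 = 160.0
Eigenvalues: lambda_1 = -14.3246, lambda_2 = -1.6754
The function is concave.

1


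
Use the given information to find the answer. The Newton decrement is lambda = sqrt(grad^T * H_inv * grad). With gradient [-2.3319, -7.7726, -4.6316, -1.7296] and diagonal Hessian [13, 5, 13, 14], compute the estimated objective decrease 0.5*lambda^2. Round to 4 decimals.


Step 1: H is diagonal, so H^(-1) * g = [-0.1794, -1.5545, -0.3563, -0.1235].
Step 2: g^T H^(-1) g = sum_i g_i^2 / H_ii
  = (-2.3319)^2/13 + (-7.7726)^2/5 + (-4.6316)^2/13 + (-1.7296)^2/14
  = 0.4183 + 12.0827 + 1.6501 + 0.2137 = 14.3648
Step 3: Objective decrease = 0.5 * g^T H^(-1) g = 7.1824


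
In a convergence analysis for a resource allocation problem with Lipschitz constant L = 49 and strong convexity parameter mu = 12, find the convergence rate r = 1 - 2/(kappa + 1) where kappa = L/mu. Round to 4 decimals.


Step 1: Compute the condition number.
kappa = L/mu = 49/12 = 4.0833
Step 2: Compute the convergence rate.
r = 1 - 2/(kappa + 1) = 1 - 2*mu/(L + mu) = (L - mu)/(L + mu) = 37/61 = 0.6066


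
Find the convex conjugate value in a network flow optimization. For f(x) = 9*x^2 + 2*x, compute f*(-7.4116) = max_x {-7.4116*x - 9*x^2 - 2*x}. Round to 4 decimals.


f*(y) = sup_x {y*x - a*x^2 - b*x} = sup_x {(y-b)*x - a*x^2}
FOC: (y - b) - 2a*x = 0 => x* = (y - b)/(2a)
x* = (-7.4116 - 2)/(2*9) = -0.5229
f*(-7.4116) = (y-b)^2/(4a) = (-7.4116 - 2)^2/(4*9)
= 88.5782/36 = 2.4605


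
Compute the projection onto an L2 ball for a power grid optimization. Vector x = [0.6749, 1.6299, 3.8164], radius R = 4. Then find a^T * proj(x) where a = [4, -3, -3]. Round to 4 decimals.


Step 1: Compute ||x|| (intermediates to 6 decimals).
||x|| = sqrt(0.6749^2 + 1.6299^2 + 3.8164^2) = 4.204399
Step 2: Project.
Since ||x|| > R, scale = R/||x|| = 4/4.204399 = 0.951384, proj(x) = scale * x
proj(x) = [0.642089, 1.550661, 3.630862]
Step 3: Dot product.
a^T * proj(x) = 4*0.642089 - 3*1.550661 - 3*3.630862 = -12.9762


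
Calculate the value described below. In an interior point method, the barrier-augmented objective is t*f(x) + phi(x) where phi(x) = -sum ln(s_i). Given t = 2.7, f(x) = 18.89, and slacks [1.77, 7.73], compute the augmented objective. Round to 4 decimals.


Step 1: Compute log-barrier.
ln values: [0.571, 2.0451]
phi = -(0.571 + 2.0451) = -2.6161
Step 2: Compute augmented objective.
t*f(x) = 2.7*18.89 = 51.003
Total = 51.003 - 2.6161 = 48.3869


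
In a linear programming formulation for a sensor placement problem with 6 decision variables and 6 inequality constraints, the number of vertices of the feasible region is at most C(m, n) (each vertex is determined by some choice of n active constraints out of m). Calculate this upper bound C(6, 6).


Each vertex corresponds to some choice of n active constraints out of m, so the number of vertices is at most C(m, n) = m! / (n!(m-n)!).
m = 6, n = 6
Numerator: 6 * 5 * 4 * 3 * 2 * 1
Denominator: 6! = 720
C(6, 6) = 1


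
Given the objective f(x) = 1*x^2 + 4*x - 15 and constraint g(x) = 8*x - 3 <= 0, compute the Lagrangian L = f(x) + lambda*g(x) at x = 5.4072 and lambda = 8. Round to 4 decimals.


Step 1: Evaluate f(x).
f(5.4072) = 1*5.4072^2 + 4*5.4072 - 15 = 35.8666
Step 2: Evaluate g(x).
g(5.4072) = 8*5.4072 - 3 = 40.2576
Step 3: Compute Lagrangian.
L = 35.8666 + 8*40.2576 = 357.9274


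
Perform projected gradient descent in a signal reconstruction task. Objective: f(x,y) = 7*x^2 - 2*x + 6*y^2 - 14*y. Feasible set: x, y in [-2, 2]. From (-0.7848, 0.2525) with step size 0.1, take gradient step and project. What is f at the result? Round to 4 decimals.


Step 1: Compute gradient at (-0.7848, 0.2525).
grad_x = 2*7*-0.7848 - 2 = -12.9872
grad_y = 2*6*0.2525 - 14 = -10.97
Step 2: Gradient step.
x_raw = -0.7848 - 0.1*-12.9872 = 0.5139
y_raw = 0.2525 - 0.1*-10.97 = 1.3495
Step 3: Project onto [-2, 2].
x_proj = clip(0.5139) = 0.5139
y_proj = clip(1.3495) = 1.3495
Step 4: Evaluate f.
f(0.5139, 1.3495) = -7.1451


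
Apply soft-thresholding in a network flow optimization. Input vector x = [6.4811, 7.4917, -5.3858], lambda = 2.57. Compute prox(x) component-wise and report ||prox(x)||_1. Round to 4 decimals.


Soft-thresholding with lambda = 2.57:
prox(6.4811) = sign(6.4811)*max(|6.4811| - 2.57, 0) = 3.9111
prox(7.4917) = sign(7.4917)*max(|7.4917| - 2.57, 0) = 4.9217
prox(-5.3858) = sign(-5.3858)*max(|-5.3858| - 2.57, 0) = -2.8158
prox(x) = [3.9111, 4.9217, -2.8158]
||prox(x)||_1 = 3.9111 + 4.9217 + 2.8158 = 11.6486


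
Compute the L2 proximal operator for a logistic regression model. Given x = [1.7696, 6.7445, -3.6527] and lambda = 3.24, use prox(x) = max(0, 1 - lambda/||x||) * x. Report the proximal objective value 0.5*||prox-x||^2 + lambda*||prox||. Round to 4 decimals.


Step 1: Compute ||x||.
||x|| = 7.8716
Step 2: Compute scaling factor.
scale = max(0, 1 - 3.24/7.8716) = 0.5884
Step 3: prox(x) = [1.0412, 3.9684, -2.1492]
||prox(x)|| = 4.6316
Step 4: Proximal objective.
0.5*||prox-x||^2 = 5.2488
lambda*||prox|| = 15.0064
Total = 20.2552


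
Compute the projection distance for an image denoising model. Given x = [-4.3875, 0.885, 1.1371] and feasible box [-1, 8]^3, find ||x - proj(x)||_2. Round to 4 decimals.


Project each component onto [-1, 8].
clip(-4.3875) = -1.0, clip(0.885) = 0.885, clip(1.1371) = 1.1371
Projection = [-1.0, 0.885, 1.1371]
Squared diffs: [11.4752, 0.0, 0.0]
Distance = sqrt(11.4752) = 3.3875


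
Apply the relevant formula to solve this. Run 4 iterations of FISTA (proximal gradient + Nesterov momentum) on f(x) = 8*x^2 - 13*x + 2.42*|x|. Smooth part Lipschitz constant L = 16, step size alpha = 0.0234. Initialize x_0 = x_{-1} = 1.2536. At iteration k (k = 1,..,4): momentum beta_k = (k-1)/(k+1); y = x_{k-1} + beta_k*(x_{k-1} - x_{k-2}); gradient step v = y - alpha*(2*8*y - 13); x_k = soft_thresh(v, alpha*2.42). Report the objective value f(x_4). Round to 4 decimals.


FISTA on f(x) = 8*x^2 - 13*x + 2.42*|x|
L = 16, alpha = 0.0234
Iteration 1: beta = 0.0, y = 1.2536 + 0.0*(1.2536 - 1.2536) = 1.2536
  grad(y) = 7.0576, v = y - alpha*grad = 1.0885
  prox(v) = soft_thresh(1.0885, 0.0566) = 1.0318
Iteration 2: beta = 0.3333, y = 1.0318 + 0.3333*(1.0318 - 1.2536) = 0.9579
  grad(y) = 2.3264, v = y - alpha*grad = 0.9035
  prox(v) = soft_thresh(0.9035, 0.0566) = 0.8468
Iteration 3: beta = 0.5, y = 0.8468 + 0.5*(0.8468 - 1.0318) = 0.7543
  grad(y) = -0.9306, v = y - alpha*grad = 0.7761
  prox(v) = soft_thresh(0.7761, 0.0566) = 0.7195
Iteration 4: beta = 0.6, y = 0.7195 + 0.6*(0.7195 - 0.8468) = 0.6431
  grad(y) = -2.7108, v = y - alpha*grad = 0.7065
  prox(v) = soft_thresh(0.7065, 0.0566) = 0.6499
f(x_4) = 8*0.6499^2 - 13*0.6499 + 2.42*|0.6499| = -3.497


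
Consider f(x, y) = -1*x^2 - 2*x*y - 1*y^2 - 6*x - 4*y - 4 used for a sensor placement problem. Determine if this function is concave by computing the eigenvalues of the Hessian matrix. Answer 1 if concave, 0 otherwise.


The Hessian of f(x,y) = -1*x^2 - 2*x*y - 1*y^2 - 6*x - 4*y - 4 is:
H = [[-2, -2], [-2, -2]]
Trace = -2 - 2 = -4
Determinant = -2*-2 - (-2)^2 = 0
Discriminant = (-4)^2 - 4*0 = 16.0
Eigenvalues: lambda_1 = -4.0, lambda_2 = 0.0
The function is concave.

1


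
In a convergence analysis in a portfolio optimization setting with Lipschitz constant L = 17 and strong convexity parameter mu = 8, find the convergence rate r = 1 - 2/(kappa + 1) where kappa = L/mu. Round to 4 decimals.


Step 1: Compute the condition number.
kappa = L/mu = 17/8 = 2.125
Step 2: Compute the convergence rate.
r = 1 - 2/(kappa + 1) = 1 - 2*mu/(L + mu) = (L - mu)/(L + mu) = 9/25 = 0.36


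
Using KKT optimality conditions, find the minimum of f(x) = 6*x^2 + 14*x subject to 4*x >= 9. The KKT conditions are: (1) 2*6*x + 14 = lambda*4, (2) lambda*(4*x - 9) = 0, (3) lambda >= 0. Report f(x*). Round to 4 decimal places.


Step 1: Try lambda = 0 (constraint inactive).
x_unc = -14/(2*6) = -1.1667
Check: 4*-1.1667 = -4.6668 < 9 -- violated!
Step 2: Constraint must be active: 4*x = 9
x* = 9/4 = 2.25
lambda = (2*6*2.25 + 14)/4 = 10.25
Step 3: Compute optimal value.
f(x*) = 6*2.25^2 + 14*2.25 = 61.875


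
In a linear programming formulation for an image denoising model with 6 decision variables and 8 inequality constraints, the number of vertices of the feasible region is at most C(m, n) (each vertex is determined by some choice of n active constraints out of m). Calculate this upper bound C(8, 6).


Each vertex corresponds to some choice of n active constraints out of m, so the number of vertices is at most C(m, n) = m! / (n!(m-n)!).
m = 8, n = 6
Numerator: 8 * 7 * 6 * 5 * 4 * 3
Denominator: 6! = 720
C(8, 6) = 28


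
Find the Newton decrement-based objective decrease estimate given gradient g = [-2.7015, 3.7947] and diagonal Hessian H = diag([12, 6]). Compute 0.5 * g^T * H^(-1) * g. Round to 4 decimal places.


Step 1: H is diagonal, so H^(-1) * g = [-0.2251, 0.6325].
Step 2: g^T H^(-1) g = sum_i g_i^2 / H_ii
  = (-2.7015)^2/12 + (3.7947)^2/6
  = 0.6082 + 2.4 = 3.0081
Step 3: Objective decrease = 0.5 * g^T H^(-1) g = 1.5041


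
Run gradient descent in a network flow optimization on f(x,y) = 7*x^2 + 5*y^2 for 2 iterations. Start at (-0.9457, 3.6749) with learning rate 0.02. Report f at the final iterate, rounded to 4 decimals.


Gradient descent on f(x,y) = 7*x^2 + 5*y^2.
Starting point: (-0.9457, 3.6749), alpha = 0.02
Step 1: grad_x = 2*7*-0.9457 = -13.2398, grad_y = 2*5*3.6749 = 36.749
  x_1 = -0.9457 - 0.02*-13.2398 = -0.6809
  y_1 = 3.6749 - 0.02*36.749 = 2.9399
Step 2: grad_x = 2*7*-0.6809 = -9.5327, grad_y = 2*5*2.9399 = 29.3992
  x_2 = -0.6809 - 0.02*-9.5327 = -0.4903
  y_2 = 2.9399 - 0.02*29.3992 = 2.3519
f(-0.4903, 2.3519) = 7*(-0.4903)^2 + 5*2.3519^2 = 29.3404


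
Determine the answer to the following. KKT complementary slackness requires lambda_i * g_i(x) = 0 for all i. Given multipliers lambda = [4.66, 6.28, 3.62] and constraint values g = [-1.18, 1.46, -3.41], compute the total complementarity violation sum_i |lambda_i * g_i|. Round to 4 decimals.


KKT complementary slackness check:
lambda_1 * g_1 = 4.66 * -1.18 = -5.4988
lambda_2 * g_2 = 6.28 * 1.46 = 9.1688
lambda_3 * g_3 = 3.62 * -3.41 = -12.3442
Total violation = 5.4988 + 9.1688 + 12.3442 = 27.0118


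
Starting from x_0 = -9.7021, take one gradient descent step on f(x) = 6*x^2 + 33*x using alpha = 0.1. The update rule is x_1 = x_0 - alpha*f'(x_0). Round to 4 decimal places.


We compute the gradient at x_0 and apply the update.
f'(x) = 12*x + 33
f'(-9.7021) = 12*-9.7021 + 33 = -83.4252
x_1 = -9.7021 - 0.1*-83.4252 = -1.3596


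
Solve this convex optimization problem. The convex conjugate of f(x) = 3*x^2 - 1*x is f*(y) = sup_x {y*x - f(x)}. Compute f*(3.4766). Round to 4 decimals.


f*(y) = sup_x {y*x - a*x^2 - b*x} = sup_x {(y-b)*x - a*x^2}
FOC: (y - b) - 2a*x = 0 => x* = (y - b)/(2a)
x* = (3.4766 + 1)/(2*3) = 0.7461
f*(3.4766) = (y-b)^2/(4a) = (3.4766 + 1)^2/(4*3)
= 20.0399/12 = 1.67


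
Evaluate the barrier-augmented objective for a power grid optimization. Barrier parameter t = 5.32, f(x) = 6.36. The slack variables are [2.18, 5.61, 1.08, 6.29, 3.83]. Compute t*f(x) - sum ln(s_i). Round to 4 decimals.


Step 1: Compute log-barrier.
ln values: [0.7793, 1.7246, 0.077, 1.839, 1.3429]
phi = -(0.7793 + 1.7246 + 0.077 + 1.839 + 1.3429) = -5.7627
Step 2: Compute augmented objective.
t*f(x) = 5.32*6.36 = 33.8352
Total = 33.8352 - 5.7627 = 28.0725


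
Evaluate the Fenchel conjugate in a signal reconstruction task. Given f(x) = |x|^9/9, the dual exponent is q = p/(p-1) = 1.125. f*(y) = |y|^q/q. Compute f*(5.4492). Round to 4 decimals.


The conjugate exponent q satisfies 1/p + 1/q = 1.
p = 9, so q = 9/(9 - 1) = 1.125
|y|^q = 5.4492^1.125 = 6.7356
f*(5.4492) = 6.7356 / 1.125 = 5.9872


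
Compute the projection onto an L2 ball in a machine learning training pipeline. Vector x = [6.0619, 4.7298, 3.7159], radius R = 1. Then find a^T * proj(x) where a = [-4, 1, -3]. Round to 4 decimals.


Step 1: Compute ||x|| (intermediates to 6 decimals).
||x|| = sqrt(6.0619^2 + 4.7298^2 + 3.7159^2) = 8.539646
Step 2: Project.
Since ||x|| > R, scale = R/||x|| = 1/8.539646 = 0.117101, proj(x) = scale * x
proj(x) = [0.709855, 0.553864, 0.435136]
Step 3: Dot product.
a^T * proj(x) = -4*0.709855 + 1*0.553864 - 3*0.435136 = -3.591


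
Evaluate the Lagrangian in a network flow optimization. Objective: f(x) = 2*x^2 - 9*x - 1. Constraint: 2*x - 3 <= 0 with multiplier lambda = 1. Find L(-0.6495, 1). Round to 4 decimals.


Step 1: Evaluate f(x).
f(-0.6495) = 2*(-0.6495)^2 - 9*(-0.6495) - 1 = 5.6892
Step 2: Evaluate g(x).
g(-0.6495) = 2*-0.6495 - 3 = -4.299
Step 3: Compute Lagrangian.
L = 5.6892 + 1*-4.299 = 1.3902


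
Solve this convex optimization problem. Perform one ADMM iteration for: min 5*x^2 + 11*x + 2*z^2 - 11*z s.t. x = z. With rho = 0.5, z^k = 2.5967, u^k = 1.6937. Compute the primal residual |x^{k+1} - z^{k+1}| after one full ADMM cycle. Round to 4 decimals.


ADMM iteration with rho = 0.5, z^k = 2.5967, u^k = 1.6937
Step 1: x-update.
Minimize 5*x^2 + 11*x + (0.5/2)*(x - 2.5967 + 1.6937)^2
FOC: (2*5 + 0.5)*x = -11 + 0.5*(2.5967 - 1.6937)
x^{k+1} = -1.0046
Step 2: z-update.
Minimize 2*z^2 - 11*z + (0.5/2)*(-1.0046 - z + 1.6937)^2
FOC: (2*2 + 0.5)*z = 11 + 0.5*(-1.0046 + 1.6937)
z^{k+1} = 2.521
Step 3: u-update.
u^{k+1} = 1.6937 - 1.0046 - 2.521 = -1.8319
Step 4: Primal residual = |-1.0046 - 2.521| = 3.5256


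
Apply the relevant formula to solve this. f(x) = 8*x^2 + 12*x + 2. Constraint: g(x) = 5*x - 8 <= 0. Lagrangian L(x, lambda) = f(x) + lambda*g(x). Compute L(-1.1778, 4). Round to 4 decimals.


Step 1: Evaluate f(x).
f(-1.1778) = 8*(-1.1778)^2 + 12*(-1.1778) + 2 = -1.0359
Step 2: Evaluate g(x).
g(-1.1778) = 5*-1.1778 - 8 = -13.889
Step 3: Compute Lagrangian.
L = -1.0359 + 4*-13.889 = -56.5919


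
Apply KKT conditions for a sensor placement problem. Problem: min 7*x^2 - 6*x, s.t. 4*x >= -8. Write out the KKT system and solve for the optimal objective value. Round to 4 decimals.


Step 1: Try lambda = 0 (constraint inactive).
Stationarity: 2*7*x - 6 = 0
x* = 6/(2*7) = 3/7 = 0.4286 (rounded; the exact value 3/7 is used below)
Check constraint: 4*0.4286 = 1.7144 >= -8 -- satisfied.
Step 2: Compute optimal value.
f(x*) = 7*(3/7)^2 - 6*(3/7) = -1.2857


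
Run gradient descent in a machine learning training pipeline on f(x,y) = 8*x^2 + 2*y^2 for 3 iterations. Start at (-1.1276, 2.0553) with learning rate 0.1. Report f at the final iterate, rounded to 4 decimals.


Gradient descent on f(x,y) = 8*x^2 + 2*y^2.
Starting point: (-1.1276, 2.0553), alpha = 0.1
Step 1: grad_x = 2*8*-1.1276 = -18.0416, grad_y = 2*2*2.0553 = 8.2212
  x_1 = -1.1276 - 0.1*-18.0416 = 0.6766
  y_1 = 2.0553 - 0.1*8.2212 = 1.2332
Step 2: grad_x = 2*8*0.6766 = 10.825, grad_y = 2*2*1.2332 = 4.9327
  x_2 = 0.6766 - 0.1*10.825 = -0.4059
  y_2 = 1.2332 - 0.1*4.9327 = 0.7399
Step 3: grad_x = 2*8*-0.4059 = -6.495, grad_y = 2*2*0.7399 = 2.9596
  x_3 = -0.4059 - 0.1*-6.495 = 0.2436
  y_3 = 0.7399 - 0.1*2.9596 = 0.4439
f(0.2436, 0.4439) = 8*0.2436^2 + 2*0.4439^2 = 0.8688
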